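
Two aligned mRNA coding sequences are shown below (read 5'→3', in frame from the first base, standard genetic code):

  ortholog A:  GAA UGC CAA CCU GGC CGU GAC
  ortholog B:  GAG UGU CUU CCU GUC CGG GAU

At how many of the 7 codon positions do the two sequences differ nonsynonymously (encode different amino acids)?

2

Codon 1: GAA Glu / GAG Glu — synonymous.
Codon 2: UGC Cys / UGU Cys — synonymous.
Codon 3: CAA Gln / CUU Leu — nonsynonymous.
Codon 4: CCU Pro / CCU Pro — identical.
Codon 5: GGC Gly / GUC Val — nonsynonymous.
Codon 6: CGU Arg / CGG Arg — synonymous.
Codon 7: GAC Asp / GAU Asp — synonymous.
Nonsynonymous differences: 2.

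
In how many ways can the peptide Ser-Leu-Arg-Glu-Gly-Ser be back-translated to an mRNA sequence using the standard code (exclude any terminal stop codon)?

10368

Ser: 6 codons.
Leu: 6 codons.
Arg: 6 codons.
Glu: 2 codons.
Gly: 4 codons.
Ser: 6 codons.
6 × 6 × 6 × 2 × 4 × 6 = 10368.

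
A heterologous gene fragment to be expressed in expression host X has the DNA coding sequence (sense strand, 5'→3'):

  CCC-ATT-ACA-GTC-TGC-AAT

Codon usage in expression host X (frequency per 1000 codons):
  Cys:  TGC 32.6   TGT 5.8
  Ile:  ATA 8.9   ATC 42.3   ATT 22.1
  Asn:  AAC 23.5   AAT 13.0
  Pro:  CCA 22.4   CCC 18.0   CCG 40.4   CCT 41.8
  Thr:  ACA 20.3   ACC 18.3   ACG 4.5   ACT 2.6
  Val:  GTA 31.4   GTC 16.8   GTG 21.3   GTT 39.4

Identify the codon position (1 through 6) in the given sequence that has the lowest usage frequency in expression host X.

6

Codon 1 CCC (Pro): 18.0 per 1000.
Codon 2 ATT (Ile): 22.1 per 1000.
Codon 3 ACA (Thr): 20.3 per 1000.
Codon 4 GTC (Val): 16.8 per 1000.
Codon 5 TGC (Cys): 32.6 per 1000.
Codon 6 AAT (Asn): 13.0 per 1000.
Lowest frequency is 13.0 at codon 6.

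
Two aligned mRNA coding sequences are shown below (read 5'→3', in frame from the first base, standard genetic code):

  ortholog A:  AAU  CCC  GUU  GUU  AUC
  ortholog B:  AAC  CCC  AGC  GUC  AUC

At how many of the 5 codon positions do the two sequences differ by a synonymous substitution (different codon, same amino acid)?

2

Codon 1: AAU Asn / AAC Asn — synonymous.
Codon 2: CCC Pro / CCC Pro — identical.
Codon 3: GUU Val / AGC Ser — nonsynonymous.
Codon 4: GUU Val / GUC Val — synonymous.
Codon 5: AUC Ile / AUC Ile — identical.
Synonymous differences: 2.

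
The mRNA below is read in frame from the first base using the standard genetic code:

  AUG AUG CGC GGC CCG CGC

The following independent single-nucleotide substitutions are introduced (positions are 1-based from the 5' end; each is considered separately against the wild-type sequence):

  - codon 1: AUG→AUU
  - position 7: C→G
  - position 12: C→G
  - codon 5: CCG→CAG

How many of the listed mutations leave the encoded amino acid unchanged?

Codon 1: AUG (Met) → AUU (Ile) — missense.
Codon 3: CGC (Arg) → GGC (Gly) — missense.
Codon 4: GGC (Gly) → GGG (Gly) — synonymous.
Codon 5: CCG (Pro) → CAG (Gln) — missense.
Synonymous: 1 of 4.

1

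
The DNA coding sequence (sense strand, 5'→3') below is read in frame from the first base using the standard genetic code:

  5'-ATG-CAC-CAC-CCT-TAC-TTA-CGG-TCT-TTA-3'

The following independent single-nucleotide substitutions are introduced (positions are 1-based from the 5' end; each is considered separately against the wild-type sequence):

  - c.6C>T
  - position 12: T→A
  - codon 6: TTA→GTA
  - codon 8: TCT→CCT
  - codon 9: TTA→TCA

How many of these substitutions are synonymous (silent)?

2

Codon 2: CAC (His) → CAT (His) — synonymous.
Codon 4: CCT (Pro) → CCA (Pro) — synonymous.
Codon 6: TTA (Leu) → GTA (Val) — missense.
Codon 8: TCT (Ser) → CCT (Pro) — missense.
Codon 9: TTA (Leu) → TCA (Ser) — missense.
Synonymous: 2 of 5.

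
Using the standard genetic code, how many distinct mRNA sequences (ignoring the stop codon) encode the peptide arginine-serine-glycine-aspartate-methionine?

288

Arg: 6 codons.
Ser: 6 codons.
Gly: 4 codons.
Asp: 2 codons.
Met: 1 codon.
6 × 6 × 4 × 2 × 1 = 288.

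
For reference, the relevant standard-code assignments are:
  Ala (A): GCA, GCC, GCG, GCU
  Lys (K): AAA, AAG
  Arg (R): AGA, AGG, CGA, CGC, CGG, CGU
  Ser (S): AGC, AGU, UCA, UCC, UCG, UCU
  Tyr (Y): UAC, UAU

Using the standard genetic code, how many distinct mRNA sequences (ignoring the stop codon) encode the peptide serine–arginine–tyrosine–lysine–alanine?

Ser: 6 codons.
Arg: 6 codons.
Tyr: 2 codons.
Lys: 2 codons.
Ala: 4 codons.
6 × 6 × 2 × 2 × 4 = 576.

576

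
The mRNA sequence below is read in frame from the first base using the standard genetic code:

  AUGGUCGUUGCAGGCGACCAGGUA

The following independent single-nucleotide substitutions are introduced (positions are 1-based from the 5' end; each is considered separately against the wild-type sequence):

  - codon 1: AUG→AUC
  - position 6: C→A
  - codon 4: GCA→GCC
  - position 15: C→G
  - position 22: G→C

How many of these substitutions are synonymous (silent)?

Codon 1: AUG (Met) → AUC (Ile) — missense.
Codon 2: GUC (Val) → GUA (Val) — synonymous.
Codon 4: GCA (Ala) → GCC (Ala) — synonymous.
Codon 5: GGC (Gly) → GGG (Gly) — synonymous.
Codon 8: GUA (Val) → CUA (Leu) — missense.
Synonymous: 3 of 5.

3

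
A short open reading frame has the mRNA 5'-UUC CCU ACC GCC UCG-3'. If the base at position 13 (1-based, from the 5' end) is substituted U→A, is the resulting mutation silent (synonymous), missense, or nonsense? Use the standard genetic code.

Position 13 falls in codon 5: UCG → Ser.
After the substitution the codon is ACG → Thr.
Ser ≠ Thr, so this is a missense mutation.

missense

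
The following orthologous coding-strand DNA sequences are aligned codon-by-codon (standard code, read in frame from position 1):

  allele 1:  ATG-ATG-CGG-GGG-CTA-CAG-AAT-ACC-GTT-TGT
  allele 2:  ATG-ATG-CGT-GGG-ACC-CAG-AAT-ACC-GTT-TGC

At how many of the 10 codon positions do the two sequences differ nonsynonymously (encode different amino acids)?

1

Codon 1: ATG Met / ATG Met — identical.
Codon 2: ATG Met / ATG Met — identical.
Codon 3: CGG Arg / CGT Arg — synonymous.
Codon 4: GGG Gly / GGG Gly — identical.
Codon 5: CTA Leu / ACC Thr — nonsynonymous.
Codon 6: CAG Gln / CAG Gln — identical.
Codon 7: AAT Asn / AAT Asn — identical.
Codon 8: ACC Thr / ACC Thr — identical.
Codon 9: GTT Val / GTT Val — identical.
Codon 10: TGT Cys / TGC Cys — synonymous.
Nonsynonymous differences: 1.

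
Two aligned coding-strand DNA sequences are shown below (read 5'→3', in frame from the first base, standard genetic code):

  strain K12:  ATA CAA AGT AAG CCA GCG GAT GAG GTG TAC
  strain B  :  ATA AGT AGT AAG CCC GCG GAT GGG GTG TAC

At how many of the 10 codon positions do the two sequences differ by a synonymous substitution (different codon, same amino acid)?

Codon 1: ATA Ile / ATA Ile — identical.
Codon 2: CAA Gln / AGT Ser — nonsynonymous.
Codon 3: AGT Ser / AGT Ser — identical.
Codon 4: AAG Lys / AAG Lys — identical.
Codon 5: CCA Pro / CCC Pro — synonymous.
Codon 6: GCG Ala / GCG Ala — identical.
Codon 7: GAT Asp / GAT Asp — identical.
Codon 8: GAG Glu / GGG Gly — nonsynonymous.
Codon 9: GTG Val / GTG Val — identical.
Codon 10: TAC Tyr / TAC Tyr — identical.
Synonymous differences: 1.

1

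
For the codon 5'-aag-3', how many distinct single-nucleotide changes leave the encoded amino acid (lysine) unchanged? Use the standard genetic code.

Position 1: none → 0 synonymous.
Position 2: none → 0 synonymous.
Position 3: AAA → 1 synonymous.
Total: 0 + 0 + 1 = 1.

1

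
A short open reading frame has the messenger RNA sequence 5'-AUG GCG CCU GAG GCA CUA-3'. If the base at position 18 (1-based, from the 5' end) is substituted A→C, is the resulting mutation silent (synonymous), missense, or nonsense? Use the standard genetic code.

Position 18 falls in codon 6: CUA → Leu.
After the substitution the codon is CUC → Leu.
Both encode Leu, so the change is synonymous.

silent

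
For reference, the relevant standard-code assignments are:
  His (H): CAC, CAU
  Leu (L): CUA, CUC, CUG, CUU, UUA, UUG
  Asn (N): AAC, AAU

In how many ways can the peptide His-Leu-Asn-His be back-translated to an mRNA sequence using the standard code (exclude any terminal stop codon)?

His: 2 codons.
Leu: 6 codons.
Asn: 2 codons.
His: 2 codons.
2 × 6 × 2 × 2 = 48.

48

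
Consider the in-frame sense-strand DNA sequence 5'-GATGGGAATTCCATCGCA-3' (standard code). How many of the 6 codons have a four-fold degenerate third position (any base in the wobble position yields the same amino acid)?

3

Codon 1 GAT (Asp): third position 2-fold.
Codon 2 GGG (Gly): third position 4-fold.
Codon 3 AAT (Asn): third position 2-fold.
Codon 4 TCC (Ser): third position 4-fold.
Codon 5 ATC (Ile): third position 3-fold.
Codon 6 GCA (Ala): third position 4-fold.
Four-fold degenerate third positions: 3.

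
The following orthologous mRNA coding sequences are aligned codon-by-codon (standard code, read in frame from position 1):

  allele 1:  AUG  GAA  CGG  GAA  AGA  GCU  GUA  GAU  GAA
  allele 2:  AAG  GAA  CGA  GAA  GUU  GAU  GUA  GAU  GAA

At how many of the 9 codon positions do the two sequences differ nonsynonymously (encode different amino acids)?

3

Codon 1: AUG Met / AAG Lys — nonsynonymous.
Codon 2: GAA Glu / GAA Glu — identical.
Codon 3: CGG Arg / CGA Arg — synonymous.
Codon 4: GAA Glu / GAA Glu — identical.
Codon 5: AGA Arg / GUU Val — nonsynonymous.
Codon 6: GCU Ala / GAU Asp — nonsynonymous.
Codon 7: GUA Val / GUA Val — identical.
Codon 8: GAU Asp / GAU Asp — identical.
Codon 9: GAA Glu / GAA Glu — identical.
Nonsynonymous differences: 3.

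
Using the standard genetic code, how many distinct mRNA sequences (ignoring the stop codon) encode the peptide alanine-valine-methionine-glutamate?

Ala: 4 codons.
Val: 4 codons.
Met: 1 codon.
Glu: 2 codons.
4 × 4 × 1 × 2 = 32.

32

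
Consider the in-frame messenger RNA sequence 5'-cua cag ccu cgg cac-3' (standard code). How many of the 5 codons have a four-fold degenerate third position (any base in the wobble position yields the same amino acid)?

Codon 1 CUA (Leu): third position 4-fold.
Codon 2 CAG (Gln): third position 2-fold.
Codon 3 CCU (Pro): third position 4-fold.
Codon 4 CGG (Arg): third position 4-fold.
Codon 5 CAC (His): third position 2-fold.
Four-fold degenerate third positions: 3.

3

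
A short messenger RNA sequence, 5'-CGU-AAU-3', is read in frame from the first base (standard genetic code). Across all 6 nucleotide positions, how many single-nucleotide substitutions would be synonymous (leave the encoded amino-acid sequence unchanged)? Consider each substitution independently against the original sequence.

4

Codon 1 (CGU, Arg): 3 synonymous substitutions.
Codon 2 (AAU, Asn): 1 synonymous substitution.
Total: 3 + 1 = 4.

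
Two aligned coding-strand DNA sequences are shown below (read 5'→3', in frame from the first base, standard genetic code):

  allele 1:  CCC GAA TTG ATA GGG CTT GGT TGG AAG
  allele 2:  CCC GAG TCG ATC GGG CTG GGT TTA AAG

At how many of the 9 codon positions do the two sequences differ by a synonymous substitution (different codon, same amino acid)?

Codon 1: CCC Pro / CCC Pro — identical.
Codon 2: GAA Glu / GAG Glu — synonymous.
Codon 3: TTG Leu / TCG Ser — nonsynonymous.
Codon 4: ATA Ile / ATC Ile — synonymous.
Codon 5: GGG Gly / GGG Gly — identical.
Codon 6: CTT Leu / CTG Leu — synonymous.
Codon 7: GGT Gly / GGT Gly — identical.
Codon 8: TGG Trp / TTA Leu — nonsynonymous.
Codon 9: AAG Lys / AAG Lys — identical.
Synonymous differences: 3.

3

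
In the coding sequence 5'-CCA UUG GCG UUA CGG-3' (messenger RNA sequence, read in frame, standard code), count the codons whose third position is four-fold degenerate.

Codon 1 CCA (Pro): third position 4-fold.
Codon 2 UUG (Leu): third position 2-fold.
Codon 3 GCG (Ala): third position 4-fold.
Codon 4 UUA (Leu): third position 2-fold.
Codon 5 CGG (Arg): third position 4-fold.
Four-fold degenerate third positions: 3.

3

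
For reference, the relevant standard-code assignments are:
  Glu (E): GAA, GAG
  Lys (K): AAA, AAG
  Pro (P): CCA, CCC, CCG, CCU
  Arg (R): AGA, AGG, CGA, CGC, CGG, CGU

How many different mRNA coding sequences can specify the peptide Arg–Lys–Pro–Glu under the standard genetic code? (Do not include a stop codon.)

96

Arg: 6 codons.
Lys: 2 codons.
Pro: 4 codons.
Glu: 2 codons.
6 × 2 × 4 × 2 = 96.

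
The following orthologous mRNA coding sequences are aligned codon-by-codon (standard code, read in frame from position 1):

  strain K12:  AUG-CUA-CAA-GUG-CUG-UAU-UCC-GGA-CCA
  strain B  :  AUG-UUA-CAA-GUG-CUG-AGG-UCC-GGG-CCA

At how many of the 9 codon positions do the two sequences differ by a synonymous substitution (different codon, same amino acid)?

2

Codon 1: AUG Met / AUG Met — identical.
Codon 2: CUA Leu / UUA Leu — synonymous.
Codon 3: CAA Gln / CAA Gln — identical.
Codon 4: GUG Val / GUG Val — identical.
Codon 5: CUG Leu / CUG Leu — identical.
Codon 6: UAU Tyr / AGG Arg — nonsynonymous.
Codon 7: UCC Ser / UCC Ser — identical.
Codon 8: GGA Gly / GGG Gly — synonymous.
Codon 9: CCA Pro / CCA Pro — identical.
Synonymous differences: 2.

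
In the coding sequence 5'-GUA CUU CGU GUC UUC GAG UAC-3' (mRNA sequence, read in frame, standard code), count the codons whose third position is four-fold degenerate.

4

Codon 1 GUA (Val): third position 4-fold.
Codon 2 CUU (Leu): third position 4-fold.
Codon 3 CGU (Arg): third position 4-fold.
Codon 4 GUC (Val): third position 4-fold.
Codon 5 UUC (Phe): third position 2-fold.
Codon 6 GAG (Glu): third position 2-fold.
Codon 7 UAC (Tyr): third position 2-fold.
Four-fold degenerate third positions: 4.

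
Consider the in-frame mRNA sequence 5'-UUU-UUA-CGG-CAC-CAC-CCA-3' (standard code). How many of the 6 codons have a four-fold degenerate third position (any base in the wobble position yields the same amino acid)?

2

Codon 1 UUU (Phe): third position 2-fold.
Codon 2 UUA (Leu): third position 2-fold.
Codon 3 CGG (Arg): third position 4-fold.
Codon 4 CAC (His): third position 2-fold.
Codon 5 CAC (His): third position 2-fold.
Codon 6 CCA (Pro): third position 4-fold.
Four-fold degenerate third positions: 2.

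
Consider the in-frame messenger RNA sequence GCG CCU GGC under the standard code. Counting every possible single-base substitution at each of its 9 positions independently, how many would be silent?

Codon 1 (GCG, Ala): 3 synonymous substitutions.
Codon 2 (CCU, Pro): 3 synonymous substitutions.
Codon 3 (GGC, Gly): 3 synonymous substitutions.
Total: 3 + 3 + 3 = 9.

9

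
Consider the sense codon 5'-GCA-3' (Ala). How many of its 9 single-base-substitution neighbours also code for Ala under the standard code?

Position 1: none → 0 synonymous.
Position 2: none → 0 synonymous.
Position 3: GCT, GCC, GCG → 3 synonymous.
Total: 0 + 0 + 3 = 3.

3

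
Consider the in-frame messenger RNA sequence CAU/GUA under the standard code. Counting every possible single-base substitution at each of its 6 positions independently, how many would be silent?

Codon 1 (CAU, His): 1 synonymous substitution.
Codon 2 (GUA, Val): 3 synonymous substitutions.
Total: 1 + 3 = 4.

4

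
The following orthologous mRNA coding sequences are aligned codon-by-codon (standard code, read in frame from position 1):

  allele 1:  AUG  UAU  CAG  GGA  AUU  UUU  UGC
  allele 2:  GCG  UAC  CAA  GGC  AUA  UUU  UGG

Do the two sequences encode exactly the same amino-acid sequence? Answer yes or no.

no

Codon 1: AUG Met / GCG Ala — nonsynonymous.
Codon 2: UAU Tyr / UAC Tyr — synonymous.
Codon 3: CAG Gln / CAA Gln — synonymous.
Codon 4: GGA Gly / GGC Gly — synonymous.
Codon 5: AUU Ile / AUA Ile — synonymous.
Codon 6: UUU Phe / UUU Phe — identical.
Codon 7: UGC Cys / UGG Trp — nonsynonymous.
Nonsynonymous differences: 2 → different protein.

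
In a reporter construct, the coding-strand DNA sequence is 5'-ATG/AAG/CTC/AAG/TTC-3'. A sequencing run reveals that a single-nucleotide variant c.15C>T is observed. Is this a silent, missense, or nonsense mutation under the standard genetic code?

silent

Position 15 falls in codon 5: TTC → Phe.
After the substitution the codon is TTT → Phe.
Both encode Phe, so the change is synonymous.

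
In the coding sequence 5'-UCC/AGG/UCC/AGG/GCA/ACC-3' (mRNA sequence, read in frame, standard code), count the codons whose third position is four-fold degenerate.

4

Codon 1 UCC (Ser): third position 4-fold.
Codon 2 AGG (Arg): third position 2-fold.
Codon 3 UCC (Ser): third position 4-fold.
Codon 4 AGG (Arg): third position 2-fold.
Codon 5 GCA (Ala): third position 4-fold.
Codon 6 ACC (Thr): third position 4-fold.
Four-fold degenerate third positions: 4.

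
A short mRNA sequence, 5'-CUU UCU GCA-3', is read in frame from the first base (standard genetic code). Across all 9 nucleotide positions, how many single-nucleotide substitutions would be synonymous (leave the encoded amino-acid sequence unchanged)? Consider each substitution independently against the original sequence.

9

Codon 1 (CUU, Leu): 3 synonymous substitutions.
Codon 2 (UCU, Ser): 3 synonymous substitutions.
Codon 3 (GCA, Ala): 3 synonymous substitutions.
Total: 3 + 3 + 3 = 9.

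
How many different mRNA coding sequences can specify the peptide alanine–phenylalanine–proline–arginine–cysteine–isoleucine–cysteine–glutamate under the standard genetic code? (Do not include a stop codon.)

Ala: 4 codons.
Phe: 2 codons.
Pro: 4 codons.
Arg: 6 codons.
Cys: 2 codons.
Ile: 3 codons.
Cys: 2 codons.
Glu: 2 codons.
4 × 2 × 4 × 6 × 2 × 3 × 2 × 2 = 4608.

4608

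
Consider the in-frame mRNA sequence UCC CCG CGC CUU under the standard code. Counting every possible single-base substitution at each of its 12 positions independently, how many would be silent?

Codon 1 (UCC, Ser): 3 synonymous substitutions.
Codon 2 (CCG, Pro): 3 synonymous substitutions.
Codon 3 (CGC, Arg): 3 synonymous substitutions.
Codon 4 (CUU, Leu): 3 synonymous substitutions.
Total: 3 + 3 + 3 + 3 = 12.

12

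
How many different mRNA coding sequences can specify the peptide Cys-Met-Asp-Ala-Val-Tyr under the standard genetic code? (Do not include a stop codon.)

Cys: 2 codons.
Met: 1 codon.
Asp: 2 codons.
Ala: 4 codons.
Val: 4 codons.
Tyr: 2 codons.
2 × 1 × 2 × 4 × 4 × 2 = 128.

128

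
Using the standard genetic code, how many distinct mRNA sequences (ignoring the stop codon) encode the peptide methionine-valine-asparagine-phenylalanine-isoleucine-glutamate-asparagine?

192

Met: 1 codon.
Val: 4 codons.
Asn: 2 codons.
Phe: 2 codons.
Ile: 3 codons.
Glu: 2 codons.
Asn: 2 codons.
1 × 4 × 2 × 2 × 3 × 2 × 2 = 192.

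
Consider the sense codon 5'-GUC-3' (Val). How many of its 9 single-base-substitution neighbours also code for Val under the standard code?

Position 1: none → 0 synonymous.
Position 2: none → 0 synonymous.
Position 3: GUU, GUA, GUG → 3 synonymous.
Total: 0 + 0 + 3 = 3.

3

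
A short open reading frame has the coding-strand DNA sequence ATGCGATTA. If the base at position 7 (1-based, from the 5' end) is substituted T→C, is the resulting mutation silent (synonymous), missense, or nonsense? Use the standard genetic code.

Position 7 falls in codon 3: TTA → Leu.
After the substitution the codon is CTA → Leu.
Both encode Leu, so the change is synonymous.

silent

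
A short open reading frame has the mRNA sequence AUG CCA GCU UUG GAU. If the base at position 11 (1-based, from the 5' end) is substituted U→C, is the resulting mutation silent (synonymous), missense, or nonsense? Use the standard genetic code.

missense

Position 11 falls in codon 4: UUG → Leu.
After the substitution the codon is UCG → Ser.
Leu ≠ Ser, so this is a missense mutation.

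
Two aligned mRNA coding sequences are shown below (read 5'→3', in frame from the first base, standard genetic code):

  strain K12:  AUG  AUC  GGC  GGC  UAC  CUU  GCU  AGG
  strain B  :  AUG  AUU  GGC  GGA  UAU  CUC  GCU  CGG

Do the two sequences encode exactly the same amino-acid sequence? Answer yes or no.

Codon 1: AUG Met / AUG Met — identical.
Codon 2: AUC Ile / AUU Ile — synonymous.
Codon 3: GGC Gly / GGC Gly — identical.
Codon 4: GGC Gly / GGA Gly — synonymous.
Codon 5: UAC Tyr / UAU Tyr — synonymous.
Codon 6: CUU Leu / CUC Leu — synonymous.
Codon 7: GCU Ala / GCU Ala — identical.
Codon 8: AGG Arg / CGG Arg — synonymous.
Nonsynonymous differences: 0 → same protein.

yes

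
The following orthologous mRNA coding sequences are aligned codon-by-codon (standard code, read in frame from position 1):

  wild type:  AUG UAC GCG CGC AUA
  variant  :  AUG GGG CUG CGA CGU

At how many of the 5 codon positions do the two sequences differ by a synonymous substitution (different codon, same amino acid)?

1

Codon 1: AUG Met / AUG Met — identical.
Codon 2: UAC Tyr / GGG Gly — nonsynonymous.
Codon 3: GCG Ala / CUG Leu — nonsynonymous.
Codon 4: CGC Arg / CGA Arg — synonymous.
Codon 5: AUA Ile / CGU Arg — nonsynonymous.
Synonymous differences: 1.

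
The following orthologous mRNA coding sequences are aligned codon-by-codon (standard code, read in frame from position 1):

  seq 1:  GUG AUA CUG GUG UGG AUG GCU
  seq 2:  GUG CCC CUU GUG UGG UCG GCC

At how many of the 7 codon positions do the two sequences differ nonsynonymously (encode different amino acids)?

2

Codon 1: GUG Val / GUG Val — identical.
Codon 2: AUA Ile / CCC Pro — nonsynonymous.
Codon 3: CUG Leu / CUU Leu — synonymous.
Codon 4: GUG Val / GUG Val — identical.
Codon 5: UGG Trp / UGG Trp — identical.
Codon 6: AUG Met / UCG Ser — nonsynonymous.
Codon 7: GCU Ala / GCC Ala — synonymous.
Nonsynonymous differences: 2.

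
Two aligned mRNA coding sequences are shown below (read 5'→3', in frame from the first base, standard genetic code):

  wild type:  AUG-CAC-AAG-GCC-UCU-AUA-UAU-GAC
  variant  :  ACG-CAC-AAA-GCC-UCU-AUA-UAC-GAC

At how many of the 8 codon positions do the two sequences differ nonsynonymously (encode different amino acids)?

Codon 1: AUG Met / ACG Thr — nonsynonymous.
Codon 2: CAC His / CAC His — identical.
Codon 3: AAG Lys / AAA Lys — synonymous.
Codon 4: GCC Ala / GCC Ala — identical.
Codon 5: UCU Ser / UCU Ser — identical.
Codon 6: AUA Ile / AUA Ile — identical.
Codon 7: UAU Tyr / UAC Tyr — synonymous.
Codon 8: GAC Asp / GAC Asp — identical.
Nonsynonymous differences: 1.

1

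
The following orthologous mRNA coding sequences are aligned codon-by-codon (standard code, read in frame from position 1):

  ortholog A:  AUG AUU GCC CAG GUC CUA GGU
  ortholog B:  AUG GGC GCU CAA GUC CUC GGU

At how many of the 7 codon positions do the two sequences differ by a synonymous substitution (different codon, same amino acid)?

3

Codon 1: AUG Met / AUG Met — identical.
Codon 2: AUU Ile / GGC Gly — nonsynonymous.
Codon 3: GCC Ala / GCU Ala — synonymous.
Codon 4: CAG Gln / CAA Gln — synonymous.
Codon 5: GUC Val / GUC Val — identical.
Codon 6: CUA Leu / CUC Leu — synonymous.
Codon 7: GGU Gly / GGU Gly — identical.
Synonymous differences: 3.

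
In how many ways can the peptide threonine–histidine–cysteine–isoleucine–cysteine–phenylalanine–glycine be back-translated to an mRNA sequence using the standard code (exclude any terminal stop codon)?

Thr: 4 codons.
His: 2 codons.
Cys: 2 codons.
Ile: 3 codons.
Cys: 2 codons.
Phe: 2 codons.
Gly: 4 codons.
4 × 2 × 2 × 3 × 2 × 2 × 4 = 768.

768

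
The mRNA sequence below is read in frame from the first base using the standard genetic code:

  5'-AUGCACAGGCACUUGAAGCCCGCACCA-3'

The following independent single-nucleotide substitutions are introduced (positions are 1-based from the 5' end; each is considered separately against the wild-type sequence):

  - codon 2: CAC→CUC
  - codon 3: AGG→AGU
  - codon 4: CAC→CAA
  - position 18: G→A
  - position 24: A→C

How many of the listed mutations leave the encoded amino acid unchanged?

2

Codon 2: CAC (His) → CUC (Leu) — missense.
Codon 3: AGG (Arg) → AGU (Ser) — missense.
Codon 4: CAC (His) → CAA (Gln) — missense.
Codon 6: AAG (Lys) → AAA (Lys) — synonymous.
Codon 8: GCA (Ala) → GCC (Ala) — synonymous.
Synonymous: 2 of 5.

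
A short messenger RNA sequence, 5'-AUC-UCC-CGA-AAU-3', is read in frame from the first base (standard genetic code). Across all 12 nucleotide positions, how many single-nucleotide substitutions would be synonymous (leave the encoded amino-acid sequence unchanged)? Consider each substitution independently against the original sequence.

Codon 1 (AUC, Ile): 2 synonymous substitutions.
Codon 2 (UCC, Ser): 3 synonymous substitutions.
Codon 3 (CGA, Arg): 4 synonymous substitutions.
Codon 4 (AAU, Asn): 1 synonymous substitution.
Total: 2 + 3 + 4 + 1 = 10.

10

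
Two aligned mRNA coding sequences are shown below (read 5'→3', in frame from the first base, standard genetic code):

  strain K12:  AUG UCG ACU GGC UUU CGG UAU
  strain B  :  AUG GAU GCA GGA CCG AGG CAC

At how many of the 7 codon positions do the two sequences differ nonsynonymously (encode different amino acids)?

Codon 1: AUG Met / AUG Met — identical.
Codon 2: UCG Ser / GAU Asp — nonsynonymous.
Codon 3: ACU Thr / GCA Ala — nonsynonymous.
Codon 4: GGC Gly / GGA Gly — synonymous.
Codon 5: UUU Phe / CCG Pro — nonsynonymous.
Codon 6: CGG Arg / AGG Arg — synonymous.
Codon 7: UAU Tyr / CAC His — nonsynonymous.
Nonsynonymous differences: 4.

4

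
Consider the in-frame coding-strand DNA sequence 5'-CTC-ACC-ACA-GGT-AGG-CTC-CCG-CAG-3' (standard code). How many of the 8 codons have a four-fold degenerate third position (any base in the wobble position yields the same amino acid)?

6

Codon 1 CTC (Leu): third position 4-fold.
Codon 2 ACC (Thr): third position 4-fold.
Codon 3 ACA (Thr): third position 4-fold.
Codon 4 GGT (Gly): third position 4-fold.
Codon 5 AGG (Arg): third position 2-fold.
Codon 6 CTC (Leu): third position 4-fold.
Codon 7 CCG (Pro): third position 4-fold.
Codon 8 CAG (Gln): third position 2-fold.
Four-fold degenerate third positions: 6.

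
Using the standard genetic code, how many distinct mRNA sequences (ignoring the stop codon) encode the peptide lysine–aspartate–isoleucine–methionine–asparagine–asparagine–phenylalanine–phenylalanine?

192

Lys: 2 codons.
Asp: 2 codons.
Ile: 3 codons.
Met: 1 codon.
Asn: 2 codons.
Asn: 2 codons.
Phe: 2 codons.
Phe: 2 codons.
2 × 2 × 3 × 1 × 2 × 2 × 2 × 2 = 192.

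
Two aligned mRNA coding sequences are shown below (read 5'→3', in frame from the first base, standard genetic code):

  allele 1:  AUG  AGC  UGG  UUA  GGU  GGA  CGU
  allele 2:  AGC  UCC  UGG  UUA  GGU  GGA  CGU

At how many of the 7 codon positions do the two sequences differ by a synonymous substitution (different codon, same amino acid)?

1

Codon 1: AUG Met / AGC Ser — nonsynonymous.
Codon 2: AGC Ser / UCC Ser — synonymous.
Codon 3: UGG Trp / UGG Trp — identical.
Codon 4: UUA Leu / UUA Leu — identical.
Codon 5: GGU Gly / GGU Gly — identical.
Codon 6: GGA Gly / GGA Gly — identical.
Codon 7: CGU Arg / CGU Arg — identical.
Synonymous differences: 1.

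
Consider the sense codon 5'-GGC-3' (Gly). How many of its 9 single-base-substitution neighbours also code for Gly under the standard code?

Position 1: none → 0 synonymous.
Position 2: none → 0 synonymous.
Position 3: GGU, GGA, GGG → 3 synonymous.
Total: 0 + 0 + 3 = 3.

3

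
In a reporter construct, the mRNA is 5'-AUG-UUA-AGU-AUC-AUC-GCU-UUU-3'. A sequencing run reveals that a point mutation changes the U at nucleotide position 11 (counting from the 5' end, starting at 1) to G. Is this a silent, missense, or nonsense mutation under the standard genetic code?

missense

Position 11 falls in codon 4: AUC → Ile.
After the substitution the codon is AGC → Ser.
Ile ≠ Ser, so this is a missense mutation.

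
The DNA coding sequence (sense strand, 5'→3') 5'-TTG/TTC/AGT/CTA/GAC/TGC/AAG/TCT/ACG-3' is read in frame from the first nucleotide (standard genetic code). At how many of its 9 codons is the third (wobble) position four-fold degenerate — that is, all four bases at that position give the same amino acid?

Codon 1 TTG (Leu): third position 2-fold.
Codon 2 TTC (Phe): third position 2-fold.
Codon 3 AGT (Ser): third position 2-fold.
Codon 4 CTA (Leu): third position 4-fold.
Codon 5 GAC (Asp): third position 2-fold.
Codon 6 TGC (Cys): third position 2-fold.
Codon 7 AAG (Lys): third position 2-fold.
Codon 8 TCT (Ser): third position 4-fold.
Codon 9 ACG (Thr): third position 4-fold.
Four-fold degenerate third positions: 3.

3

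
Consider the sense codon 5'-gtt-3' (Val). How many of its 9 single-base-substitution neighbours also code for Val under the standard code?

3

Position 1: none → 0 synonymous.
Position 2: none → 0 synonymous.
Position 3: GTC, GTA, GTG → 3 synonymous.
Total: 0 + 0 + 3 = 3.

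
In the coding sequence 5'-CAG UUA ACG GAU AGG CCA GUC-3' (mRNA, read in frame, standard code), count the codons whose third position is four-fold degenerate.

3

Codon 1 CAG (Gln): third position 2-fold.
Codon 2 UUA (Leu): third position 2-fold.
Codon 3 ACG (Thr): third position 4-fold.
Codon 4 GAU (Asp): third position 2-fold.
Codon 5 AGG (Arg): third position 2-fold.
Codon 6 CCA (Pro): third position 4-fold.
Codon 7 GUC (Val): third position 4-fold.
Four-fold degenerate third positions: 3.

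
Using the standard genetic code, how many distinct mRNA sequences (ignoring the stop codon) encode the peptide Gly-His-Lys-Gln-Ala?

Gly: 4 codons.
His: 2 codons.
Lys: 2 codons.
Gln: 2 codons.
Ala: 4 codons.
4 × 2 × 2 × 2 × 4 = 128.

128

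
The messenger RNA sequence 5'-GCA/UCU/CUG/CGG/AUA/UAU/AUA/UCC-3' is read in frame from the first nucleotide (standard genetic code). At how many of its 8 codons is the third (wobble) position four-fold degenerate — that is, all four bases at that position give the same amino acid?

Codon 1 GCA (Ala): third position 4-fold.
Codon 2 UCU (Ser): third position 4-fold.
Codon 3 CUG (Leu): third position 4-fold.
Codon 4 CGG (Arg): third position 4-fold.
Codon 5 AUA (Ile): third position 3-fold.
Codon 6 UAU (Tyr): third position 2-fold.
Codon 7 AUA (Ile): third position 3-fold.
Codon 8 UCC (Ser): third position 4-fold.
Four-fold degenerate third positions: 5.

5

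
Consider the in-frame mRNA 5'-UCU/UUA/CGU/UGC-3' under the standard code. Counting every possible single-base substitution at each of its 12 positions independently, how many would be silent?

9

Codon 1 (UCU, Ser): 3 synonymous substitutions.
Codon 2 (UUA, Leu): 2 synonymous substitutions.
Codon 3 (CGU, Arg): 3 synonymous substitutions.
Codon 4 (UGC, Cys): 1 synonymous substitution.
Total: 3 + 2 + 3 + 1 = 9.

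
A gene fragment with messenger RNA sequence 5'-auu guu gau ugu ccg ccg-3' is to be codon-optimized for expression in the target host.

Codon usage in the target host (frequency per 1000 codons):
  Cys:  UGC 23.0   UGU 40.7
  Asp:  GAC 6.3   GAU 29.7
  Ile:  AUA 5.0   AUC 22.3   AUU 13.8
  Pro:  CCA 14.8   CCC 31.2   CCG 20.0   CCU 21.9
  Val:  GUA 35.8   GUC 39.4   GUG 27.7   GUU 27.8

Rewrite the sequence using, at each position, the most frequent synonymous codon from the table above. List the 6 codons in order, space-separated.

AUC GUC GAU UGU CCC CCC

Codon 1 (Ile): best is AUC at 22.3.
Codon 2 (Val): best is GUC at 39.4.
Codon 3 (Asp): best is GAU at 29.7.
Codon 4 (Cys): best is UGU at 40.7.
Codon 5 (Pro): best is CCC at 31.2.
Codon 6 (Pro): best is CCC at 31.2.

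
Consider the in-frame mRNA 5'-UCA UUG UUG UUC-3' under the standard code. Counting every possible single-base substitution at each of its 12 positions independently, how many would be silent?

Codon 1 (UCA, Ser): 3 synonymous substitutions.
Codon 2 (UUG, Leu): 2 synonymous substitutions.
Codon 3 (UUG, Leu): 2 synonymous substitutions.
Codon 4 (UUC, Phe): 1 synonymous substitution.
Total: 3 + 2 + 2 + 1 = 8.

8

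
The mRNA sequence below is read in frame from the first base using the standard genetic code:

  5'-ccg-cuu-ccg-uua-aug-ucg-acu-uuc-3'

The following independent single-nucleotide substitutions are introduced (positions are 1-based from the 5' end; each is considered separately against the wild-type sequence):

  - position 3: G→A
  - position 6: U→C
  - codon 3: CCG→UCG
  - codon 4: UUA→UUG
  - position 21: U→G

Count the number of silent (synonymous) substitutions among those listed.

Codon 1: CCG (Pro) → CCA (Pro) — synonymous.
Codon 2: CUU (Leu) → CUC (Leu) — synonymous.
Codon 3: CCG (Pro) → UCG (Ser) — missense.
Codon 4: UUA (Leu) → UUG (Leu) — synonymous.
Codon 7: ACU (Thr) → ACG (Thr) — synonymous.
Synonymous: 4 of 5.

4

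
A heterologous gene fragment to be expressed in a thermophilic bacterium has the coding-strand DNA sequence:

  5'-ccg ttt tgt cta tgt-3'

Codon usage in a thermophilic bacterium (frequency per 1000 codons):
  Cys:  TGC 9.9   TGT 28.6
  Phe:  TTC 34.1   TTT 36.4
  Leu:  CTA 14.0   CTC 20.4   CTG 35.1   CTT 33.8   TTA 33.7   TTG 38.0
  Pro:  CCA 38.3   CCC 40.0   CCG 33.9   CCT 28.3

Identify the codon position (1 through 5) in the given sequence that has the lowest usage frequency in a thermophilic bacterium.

Codon 1 CCG (Pro): 33.9 per 1000.
Codon 2 TTT (Phe): 36.4 per 1000.
Codon 3 TGT (Cys): 28.6 per 1000.
Codon 4 CTA (Leu): 14.0 per 1000.
Codon 5 TGT (Cys): 28.6 per 1000.
Lowest frequency is 14.0 at codon 4.

4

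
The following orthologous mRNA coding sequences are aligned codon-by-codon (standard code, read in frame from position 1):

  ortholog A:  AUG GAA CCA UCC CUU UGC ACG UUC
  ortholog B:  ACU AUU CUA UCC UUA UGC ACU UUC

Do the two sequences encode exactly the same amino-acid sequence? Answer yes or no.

no

Codon 1: AUG Met / ACU Thr — nonsynonymous.
Codon 2: GAA Glu / AUU Ile — nonsynonymous.
Codon 3: CCA Pro / CUA Leu — nonsynonymous.
Codon 4: UCC Ser / UCC Ser — identical.
Codon 5: CUU Leu / UUA Leu — synonymous.
Codon 6: UGC Cys / UGC Cys — identical.
Codon 7: ACG Thr / ACU Thr — synonymous.
Codon 8: UUC Phe / UUC Phe — identical.
Nonsynonymous differences: 3 → different protein.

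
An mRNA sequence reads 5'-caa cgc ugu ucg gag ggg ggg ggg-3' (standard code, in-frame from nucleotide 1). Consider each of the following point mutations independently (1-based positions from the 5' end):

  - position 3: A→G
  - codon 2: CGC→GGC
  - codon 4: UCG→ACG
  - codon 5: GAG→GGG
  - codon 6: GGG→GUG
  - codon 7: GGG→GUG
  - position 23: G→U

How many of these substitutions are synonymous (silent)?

1

Codon 1: CAA (Gln) → CAG (Gln) — synonymous.
Codon 2: CGC (Arg) → GGC (Gly) — missense.
Codon 4: UCG (Ser) → ACG (Thr) — missense.
Codon 5: GAG (Glu) → GGG (Gly) — missense.
Codon 6: GGG (Gly) → GUG (Val) — missense.
Codon 7: GGG (Gly) → GUG (Val) — missense.
Codon 8: GGG (Gly) → GUG (Val) — missense.
Synonymous: 1 of 7.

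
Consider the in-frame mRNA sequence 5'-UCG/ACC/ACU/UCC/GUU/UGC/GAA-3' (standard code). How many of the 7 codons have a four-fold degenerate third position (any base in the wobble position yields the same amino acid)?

5

Codon 1 UCG (Ser): third position 4-fold.
Codon 2 ACC (Thr): third position 4-fold.
Codon 3 ACU (Thr): third position 4-fold.
Codon 4 UCC (Ser): third position 4-fold.
Codon 5 GUU (Val): third position 4-fold.
Codon 6 UGC (Cys): third position 2-fold.
Codon 7 GAA (Glu): third position 2-fold.
Four-fold degenerate third positions: 5.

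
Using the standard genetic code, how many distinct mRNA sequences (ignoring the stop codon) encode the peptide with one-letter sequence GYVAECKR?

6144

Gly: 4 codons.
Tyr: 2 codons.
Val: 4 codons.
Ala: 4 codons.
Glu: 2 codons.
Cys: 2 codons.
Lys: 2 codons.
Arg: 6 codons.
4 × 2 × 4 × 4 × 2 × 2 × 2 × 6 = 6144.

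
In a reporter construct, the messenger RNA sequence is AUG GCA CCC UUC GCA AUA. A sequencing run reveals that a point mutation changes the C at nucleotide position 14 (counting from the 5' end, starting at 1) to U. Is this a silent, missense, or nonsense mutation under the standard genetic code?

Position 14 falls in codon 5: GCA → Ala.
After the substitution the codon is GUA → Val.
Ala ≠ Val, so this is a missense mutation.

missense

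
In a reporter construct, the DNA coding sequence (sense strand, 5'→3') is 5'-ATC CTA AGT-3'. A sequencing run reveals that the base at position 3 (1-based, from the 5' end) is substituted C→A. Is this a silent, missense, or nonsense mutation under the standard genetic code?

silent

Position 3 falls in codon 1: ATC → Ile.
After the substitution the codon is ATA → Ile.
Both encode Ile, so the change is synonymous.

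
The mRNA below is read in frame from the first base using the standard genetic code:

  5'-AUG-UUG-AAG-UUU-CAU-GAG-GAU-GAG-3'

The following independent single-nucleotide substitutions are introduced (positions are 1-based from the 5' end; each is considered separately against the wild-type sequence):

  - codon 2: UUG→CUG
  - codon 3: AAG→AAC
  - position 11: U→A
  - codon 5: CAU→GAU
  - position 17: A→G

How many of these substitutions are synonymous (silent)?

Codon 2: UUG (Leu) → CUG (Leu) — synonymous.
Codon 3: AAG (Lys) → AAC (Asn) — missense.
Codon 4: UUU (Phe) → UAU (Tyr) — missense.
Codon 5: CAU (His) → GAU (Asp) — missense.
Codon 6: GAG (Glu) → GGG (Gly) — missense.
Synonymous: 1 of 5.

1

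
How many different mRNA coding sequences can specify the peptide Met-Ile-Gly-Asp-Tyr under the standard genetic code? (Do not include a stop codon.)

Met: 1 codon.
Ile: 3 codons.
Gly: 4 codons.
Asp: 2 codons.
Tyr: 2 codons.
1 × 3 × 4 × 2 × 2 = 48.

48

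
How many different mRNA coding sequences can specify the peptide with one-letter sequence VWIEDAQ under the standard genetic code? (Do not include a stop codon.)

Val: 4 codons.
Trp: 1 codon.
Ile: 3 codons.
Glu: 2 codons.
Asp: 2 codons.
Ala: 4 codons.
Gln: 2 codons.
4 × 1 × 3 × 2 × 2 × 4 × 2 = 384.

384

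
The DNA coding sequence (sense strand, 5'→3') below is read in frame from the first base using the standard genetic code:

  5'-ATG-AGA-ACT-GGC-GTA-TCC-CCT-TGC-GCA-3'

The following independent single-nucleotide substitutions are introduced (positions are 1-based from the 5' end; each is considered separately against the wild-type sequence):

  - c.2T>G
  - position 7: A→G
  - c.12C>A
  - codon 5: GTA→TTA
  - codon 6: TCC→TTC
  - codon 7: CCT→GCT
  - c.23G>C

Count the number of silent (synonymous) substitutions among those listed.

Codon 1: ATG (Met) → AGG (Arg) — missense.
Codon 3: ACT (Thr) → GCT (Ala) — missense.
Codon 4: GGC (Gly) → GGA (Gly) — synonymous.
Codon 5: GTA (Val) → TTA (Leu) — missense.
Codon 6: TCC (Ser) → TTC (Phe) — missense.
Codon 7: CCT (Pro) → GCT (Ala) — missense.
Codon 8: TGC (Cys) → TCC (Ser) — missense.
Synonymous: 1 of 7.

1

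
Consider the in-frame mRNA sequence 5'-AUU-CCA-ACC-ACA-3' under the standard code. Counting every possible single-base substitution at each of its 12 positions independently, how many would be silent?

11

Codon 1 (AUU, Ile): 2 synonymous substitutions.
Codon 2 (CCA, Pro): 3 synonymous substitutions.
Codon 3 (ACC, Thr): 3 synonymous substitutions.
Codon 4 (ACA, Thr): 3 synonymous substitutions.
Total: 2 + 3 + 3 + 3 = 11.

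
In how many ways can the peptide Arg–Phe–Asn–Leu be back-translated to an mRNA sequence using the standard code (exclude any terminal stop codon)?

144

Arg: 6 codons.
Phe: 2 codons.
Asn: 2 codons.
Leu: 6 codons.
6 × 2 × 2 × 6 = 144.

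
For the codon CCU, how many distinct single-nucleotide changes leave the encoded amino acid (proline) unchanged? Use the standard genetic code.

Position 1: none → 0 synonymous.
Position 2: none → 0 synonymous.
Position 3: CCC, CCA, CCG → 3 synonymous.
Total: 0 + 0 + 3 = 3.

3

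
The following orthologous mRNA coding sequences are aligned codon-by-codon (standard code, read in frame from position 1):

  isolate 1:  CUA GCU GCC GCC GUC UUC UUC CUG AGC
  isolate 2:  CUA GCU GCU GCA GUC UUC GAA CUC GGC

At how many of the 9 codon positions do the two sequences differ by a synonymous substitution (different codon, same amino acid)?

Codon 1: CUA Leu / CUA Leu — identical.
Codon 2: GCU Ala / GCU Ala — identical.
Codon 3: GCC Ala / GCU Ala — synonymous.
Codon 4: GCC Ala / GCA Ala — synonymous.
Codon 5: GUC Val / GUC Val — identical.
Codon 6: UUC Phe / UUC Phe — identical.
Codon 7: UUC Phe / GAA Glu — nonsynonymous.
Codon 8: CUG Leu / CUC Leu — synonymous.
Codon 9: AGC Ser / GGC Gly — nonsynonymous.
Synonymous differences: 3.

3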